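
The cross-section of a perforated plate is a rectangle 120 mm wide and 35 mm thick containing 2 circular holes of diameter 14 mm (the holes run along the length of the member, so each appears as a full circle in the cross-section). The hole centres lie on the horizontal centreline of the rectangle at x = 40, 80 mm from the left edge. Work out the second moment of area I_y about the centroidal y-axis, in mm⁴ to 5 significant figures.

I_y ≈ 4.9131 × 10⁶ mm⁴

Decompose the section into non-overlapping parts with the origin at the bottom-left of its bounding rectangle.
Plate: 120 × 35, A = 4 200 mm², x = 60 mm, Ī = 5 040 000 mm⁴.
Hole 1 (subtracted): ⌀14, A = 153.938 mm², x = 40 mm, Ī = 1885.741 mm⁴.
Hole 2 (subtracted): ⌀14, A = 153.938 mm², x = 80 mm, Ī = 1885.741 mm⁴.
By symmetry the centroid is at mid-width, x̄ = 60 mm.
Transfer each piece to the centroidal y-axis using Ī + A·d² with d = x − 60:
  plate: d = 0 mm → contributes +5 040 000 mm⁴
  hole 1: d = -20 mm → contributes −63460.96 mm⁴
  hole 2: d = 20 mm → contributes −63460.96 mm⁴
Total I = 4 913 078 mm⁴.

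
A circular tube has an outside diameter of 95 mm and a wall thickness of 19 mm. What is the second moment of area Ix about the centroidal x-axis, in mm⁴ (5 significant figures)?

Ix ≈ 3.4800 × 10⁶ mm⁴

Break the section into simple shapes (no overlaps), measuring from the bottom-left corner of the bounding box.
Outer circle: ⌀95, A = 7088.218 mm², y = 47.5 mm, Ī = 3 998 198 mm⁴.
Bore (subtracted): ⌀57, A = 2551.759 mm², y = 47.5 mm, Ī = 518166.5 mm⁴.
By symmetry the centroid is at mid-height, ȳ = 47.5 mm.
All pieces are centred on the centroidal x-axis, so I = ΣĪ (holes subtracted) = 3 480 032 mm⁴.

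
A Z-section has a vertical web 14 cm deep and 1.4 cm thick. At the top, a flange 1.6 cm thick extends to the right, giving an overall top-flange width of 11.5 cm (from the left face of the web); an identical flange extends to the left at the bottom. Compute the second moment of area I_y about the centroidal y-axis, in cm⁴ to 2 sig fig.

I_y ≈ 1300 cm⁴

Treat the section as a set of non-overlapping primitives; coordinates are from the bounding-box lower-left.
Web: 1.4 × 14, A = 19.6 cm², x = 10.8 cm, Ī = 3.201 cm⁴.
Top flange (beyond web): 10.1 × 1.6, A = 16.16 cm², x = 16.55 cm, Ī = 137.4 cm⁴.
Bottom flange (beyond web): 10.1 × 1.6, A = 16.16 cm², x = 5.05 cm, Ī = 137.4 cm⁴.
Centroid: x̄ = ΣA·x / ΣA = 10.8 cm.
Transfer each piece to the centroidal y-axis using Ī + A·d² with d = x − 10.8:
  web: d = 0 cm → contributes +3.201 cm⁴
  top flange (beyond web): d = 5.75 cm → contributes +671.7 cm⁴
  bottom flange (beyond web): d = -5.75 cm → contributes +671.7 cm⁴
Total I = 1 347 cm⁴.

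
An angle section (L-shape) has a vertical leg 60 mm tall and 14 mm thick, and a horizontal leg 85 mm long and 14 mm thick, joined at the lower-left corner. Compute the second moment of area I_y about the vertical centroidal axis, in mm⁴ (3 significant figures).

Split into non-overlapping primitives; take the origin at the lower-left of the bounding box.
Vertical leg: 14 × 60, A = 840 mm², x = 7 mm, Ī = 13 720 mm⁴.
Horizontal leg (remainder): 71 × 14, A = 994 mm², x = 49.5 mm, Ī = 417 563 mm⁴.
Centroid: x̄ = ΣA·x / ΣA = 30.034 mm.
Transfer each piece to the vertical centroidal axis using Ī + A·d² with d = x − 30.034:
  vertical leg: d = -23.034 mm → contributes +459 408 mm⁴
  horizontal leg (remainder): d = 19.466 mm → contributes +794 201 mm⁴
Total I = 1 253 609 mm⁴.

I_y ≈ 1.25 × 10⁶ mm⁴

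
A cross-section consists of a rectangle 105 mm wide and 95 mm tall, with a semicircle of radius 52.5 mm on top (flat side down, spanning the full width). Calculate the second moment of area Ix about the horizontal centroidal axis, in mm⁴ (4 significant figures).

Ix ≈ 2.304 × 10⁷ mm⁴

Break the section into simple shapes (no overlaps), measuring from the bottom-left corner of the bounding box.
Rectangular body: 105 × 95, A = 9 975 mm², y = 47.5 mm, Ī = 7 502 031 mm⁴.
Semicircular cap: semicircle r = 52.5, A = 4329.51 mm², y = 117.282 mm, Ī = 833 814 mm⁴.
Centroid: ȳ = ΣA·y / ΣA = 68.6206 mm.
Transfer each piece to the horizontal centroidal axis using Ī + A·d² with d = y − 68.6206:
  rectangular body: d = -21.1206 mm → contributes +11 951 694 mm⁴
  semicircular cap: d = 48.6611 mm → contributes +11 085 646 mm⁴
Total I = 23 037 340 mm⁴.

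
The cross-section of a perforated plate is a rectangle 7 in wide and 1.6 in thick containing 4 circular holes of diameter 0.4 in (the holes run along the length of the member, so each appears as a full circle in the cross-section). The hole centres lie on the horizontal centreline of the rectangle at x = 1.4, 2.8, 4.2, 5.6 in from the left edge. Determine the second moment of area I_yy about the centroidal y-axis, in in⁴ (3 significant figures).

Treat the section as a set of non-overlapping primitives; coordinates are from the bounding-box lower-left.
Plate: 7 × 1.6, A = 11.2 in², x = 3.5 in, Ī = 45.733 in⁴.
Hole 1 (subtracted): ⌀0.4, A = 0.12566 in², x = 1.4 in, Ī = 0.0012566 in⁴.
Hole 2 (subtracted): ⌀0.4, A = 0.12566 in², x = 2.8 in, Ī = 0.0012566 in⁴.
Hole 3 (subtracted): ⌀0.4, A = 0.12566 in², x = 4.2 in, Ī = 0.0012566 in⁴.
Hole 4 (subtracted): ⌀0.4, A = 0.12566 in², x = 5.6 in, Ī = 0.0012566 in⁴.
By symmetry the centroid is at mid-width, x̄ = 3.5 in.
Transfer each piece to the centroidal y-axis using Ī + A·d² with d = x − 3.5:
  plate: d = 0 in → contributes +45.733 in⁴
  hole 1: d = -2.1 in → contributes −0.55543 in⁴
  hole 2: d = -0.7 in → contributes −0.062832 in⁴
  hole 3: d = 0.7 in → contributes −0.062832 in⁴
  hole 4: d = 2.1 in → contributes −0.55543 in⁴
Total I = 44.497 in⁴.

I_yy ≈ 44.5 in⁴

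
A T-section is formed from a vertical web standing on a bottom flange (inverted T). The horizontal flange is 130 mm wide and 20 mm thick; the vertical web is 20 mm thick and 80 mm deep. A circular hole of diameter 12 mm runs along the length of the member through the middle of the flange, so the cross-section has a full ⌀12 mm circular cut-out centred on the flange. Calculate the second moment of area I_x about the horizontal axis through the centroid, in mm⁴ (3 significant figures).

I_x ≈ 3.37 × 10⁶ mm⁴

Break the section into simple shapes (no overlaps), measuring from the bottom-left corner of the bounding box.
Flange: 130 × 20, A = 2 600 mm², y = 10 mm, Ī = 86 667 mm⁴.
Web: 20 × 80, A = 1 600 mm², y = 60 mm, Ī = 853 333 mm⁴.
Hole (subtracted): ⌀12, A = 113.1 mm², y = 10 mm, Ī = 1017.9 mm⁴.
Centroid: ȳ = ΣA·y / ΣA = 29.575 mm.
Transfer each piece to the horizontal axis through the centroid using Ī + A·d² with d = y − 29.575:
  flange: d = -19.575 mm → contributes +1 082 908 mm⁴
  web: d = 30.425 mm → contributes +2 334 449 mm⁴
  hole: d = -19.575 mm → contributes −44 353 mm⁴
Total I = 3 373 004 mm⁴.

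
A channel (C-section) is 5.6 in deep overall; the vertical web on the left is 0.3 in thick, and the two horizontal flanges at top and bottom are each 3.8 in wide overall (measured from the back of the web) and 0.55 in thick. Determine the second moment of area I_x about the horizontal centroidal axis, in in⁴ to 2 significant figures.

I_x ≈ 29 in⁴

Split into non-overlapping primitives; take the origin at the lower-left of the bounding box.
Web: 0.3 × 5.6, A = 1.68 in², y = 2.8 in, Ī = 4.39 in⁴.
Top flange (beyond web): 3.5 × 0.55, A = 1.925 in², y = 5.325 in, Ī = 0.04853 in⁴.
Bottom flange (beyond web): 3.5 × 0.55, A = 1.925 in², y = 0.275 in, Ī = 0.04853 in⁴.
By symmetry the centroid is at mid-height, ȳ = 2.8 in.
Transfer each piece to the horizontal centroidal axis using Ī + A·d² with d = y − 2.8:
  web: d = 0 in → contributes +4.39 in⁴
  top flange (beyond web): d = 2.525 in → contributes +12.32 in⁴
  bottom flange (beyond web): d = -2.525 in → contributes +12.32 in⁴
Total I = 29.03 in⁴.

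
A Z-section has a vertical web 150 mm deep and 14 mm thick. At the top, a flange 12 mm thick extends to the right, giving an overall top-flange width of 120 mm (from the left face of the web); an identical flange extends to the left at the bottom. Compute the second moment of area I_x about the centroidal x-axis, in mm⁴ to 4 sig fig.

I_x ≈ 1.608 × 10⁷ mm⁴

Decompose the section into non-overlapping parts with the origin at the bottom-left of its bounding rectangle.
Web: 14 × 150, A = 2 100 mm², y = 75 mm, Ī = 3 937 500 mm⁴.
Top flange (beyond web): 106 × 12, A = 1 272 mm², y = 144 mm, Ī = 15 264 mm⁴.
Bottom flange (beyond web): 106 × 12, A = 1 272 mm², y = 6 mm, Ī = 15 264 mm⁴.
Centroid: ȳ = ΣA·y / ΣA = 75 mm.
Transfer each piece to the centroidal x-axis using Ī + A·d² with d = y − 75:
  web: d = 0 mm → contributes +3 937 500 mm⁴
  top flange (beyond web): d = 69 mm → contributes +6 071 256 mm⁴
  bottom flange (beyond web): d = -69 mm → contributes +6 071 256 mm⁴
Total I = 16 080 012 mm⁴.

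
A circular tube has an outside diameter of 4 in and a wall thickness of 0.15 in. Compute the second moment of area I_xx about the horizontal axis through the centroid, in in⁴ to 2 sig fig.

Break the section into simple shapes (no overlaps), measuring from the bottom-left corner of the bounding box.
Outer circle: ⌀4, A = 12.57 in², y = 2 in, Ī = 12.57 in⁴.
Bore (subtracted): ⌀3.7, A = 10.75 in², y = 2 in, Ī = 9.2 in⁴.
By symmetry the centroid is at mid-height, ȳ = 2 in.
All pieces are centred on the horizontal axis through the centroid, so I = ΣĪ (holes subtracted) = 3.367 in⁴.

I_xx ≈ 3.4 in⁴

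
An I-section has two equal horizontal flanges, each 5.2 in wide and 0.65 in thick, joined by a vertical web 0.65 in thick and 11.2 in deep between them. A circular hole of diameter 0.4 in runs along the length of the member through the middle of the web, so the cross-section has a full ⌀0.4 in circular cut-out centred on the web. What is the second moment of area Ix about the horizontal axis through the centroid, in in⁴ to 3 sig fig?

Ix ≈ 314 in⁴

Split into non-overlapping primitives; take the origin at the lower-left of the bounding box.
Bottom flange: 5.2 × 0.65, A = 3.38 in², y = 0.325 in, Ī = 0.119 in⁴.
Web: 0.65 × 11.2, A = 7.28 in², y = 6.25 in, Ī = 76.1 in⁴.
Top flange: 5.2 × 0.65, A = 3.38 in², y = 12.175 in, Ī = 0.119 in⁴.
Hole (subtracted): ⌀0.4, A = 0.12566 in², y = 6.25 in, Ī = 0.0012566 in⁴.
By symmetry the centroid is at mid-height, ȳ = 6.25 in.
Transfer each piece to the horizontal axis through the centroid using Ī + A·d² with d = y − 6.25:
  bottom flange: d = -5.925 in → contributes +118.78 in⁴
  web: d = 0 in → contributes +76.1 in⁴
  top flange: d = 5.925 in → contributes +118.78 in⁴
  hole: d = 0 in → contributes −0.0012566 in⁴
Total I = 313.65 in⁴.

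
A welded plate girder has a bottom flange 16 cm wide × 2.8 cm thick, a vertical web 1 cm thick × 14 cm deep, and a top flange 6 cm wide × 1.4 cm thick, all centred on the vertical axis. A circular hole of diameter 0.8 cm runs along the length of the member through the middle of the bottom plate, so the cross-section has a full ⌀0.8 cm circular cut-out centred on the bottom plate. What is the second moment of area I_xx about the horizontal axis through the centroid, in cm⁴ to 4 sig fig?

Break the section into simple shapes (no overlaps), measuring from the bottom-left corner of the bounding box.
Bottom plate: 16 × 2.8, A = 44.8 cm², y = 1.4 cm, Ī = 29.2693 cm⁴.
Web plate: 1 × 14, A = 14 cm², y = 9.8 cm, Ī = 228.667 cm⁴.
Top plate: 6 × 1.4, A = 8.4 cm², y = 17.5 cm, Ī = 1.372 cm⁴.
Hole (subtracted): ⌀0.8, A = 0.502655 cm², y = 1.4 cm, Ī = 0.0201062 cm⁴.
Centroid: ȳ = ΣA·y / ΣA = 5.19086 cm.
Transfer each piece to the horizontal axis through the centroid using Ī + A·d² with d = y − 5.19086:
  bottom plate: d = -3.79086 cm → contributes +673.072 cm⁴
  web plate: d = 4.60914 cm → contributes +526.086 cm⁴
  top plate: d = 12.3091 cm → contributes +1274.1 cm⁴
  hole: d = -3.79086 cm → contributes −7.24355 cm⁴
Total I = 2466.01 cm⁴.

I_xx ≈ 2466 cm⁴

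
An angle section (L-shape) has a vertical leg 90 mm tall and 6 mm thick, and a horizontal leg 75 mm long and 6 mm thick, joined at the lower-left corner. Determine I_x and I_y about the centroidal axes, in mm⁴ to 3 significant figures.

I_x ≈ 7.79 × 10⁵ mm⁴, I_y ≈ 4.95 × 10⁵ mm⁴

Decompose the section into non-overlapping parts with the origin at the bottom-left of its bounding rectangle.
Vertical leg: 6 × 90, A = 540 mm², y = 45 mm, Ī = 364 500 mm⁴.
Horizontal leg (remainder): 69 × 6, A = 414 mm², y = 3 mm, Ī = 1 242 mm⁴.
Centroid: ȳ = ΣA·y / ΣA = 26.774 mm.
Transfer each piece to the centroidal x-axis using Ī + A·d² with d = y − 26.774:
  vertical leg: d = 18.226 mm → contributes +543 889 mm⁴
  horizontal leg (remainder): d = -23.774 mm → contributes +235 228 mm⁴
Total I = 779 117 mm⁴.
For the y-axis: x̄ = 19.274 mm.
Repeating about the centroidal y-axis gives I_y = 495 415 mm⁴.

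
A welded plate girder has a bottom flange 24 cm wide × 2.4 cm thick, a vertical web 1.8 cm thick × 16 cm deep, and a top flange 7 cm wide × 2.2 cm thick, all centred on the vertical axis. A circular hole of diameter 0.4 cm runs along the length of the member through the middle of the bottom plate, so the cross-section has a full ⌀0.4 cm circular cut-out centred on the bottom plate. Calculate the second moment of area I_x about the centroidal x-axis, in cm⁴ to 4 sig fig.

Decompose the section into non-overlapping parts with the origin at the bottom-left of its bounding rectangle.
Bottom plate: 24 × 2.4, A = 57.6 cm², y = 1.2 cm, Ī = 27.648 cm⁴.
Web plate: 1.8 × 16, A = 28.8 cm², y = 10.4 cm, Ī = 614.4 cm⁴.
Top plate: 7 × 2.2, A = 15.4 cm², y = 19.5 cm, Ī = 6.21133 cm⁴.
Hole (subtracted): ⌀0.4, A = 0.125664 cm², y = 1.2 cm, Ī = 0.00125664 cm⁴.
Centroid: ȳ = ΣA·y / ΣA = 6.57776 cm.
Transfer each piece to the centroidal x-axis using Ī + A·d² with d = y − 6.57776:
  bottom plate: d = -5.37776 cm → contributes +1693.46 cm⁴
  web plate: d = 3.82224 cm → contributes +1035.15 cm⁴
  top plate: d = 12.9222 cm → contributes +2577.77 cm⁴
  hole: d = -5.37776 cm → contributes −3.63549 cm⁴
Total I = 5302.75 cm⁴.

I_x ≈ 5303 cm⁴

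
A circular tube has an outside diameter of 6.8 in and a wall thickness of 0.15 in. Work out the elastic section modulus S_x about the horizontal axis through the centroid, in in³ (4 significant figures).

S_x ≈ 5.098 in³

Split into non-overlapping primitives; take the origin at the lower-left of the bounding box.
Outer circle: ⌀6.8, A = 36.3168 in², y = 3.4 in, Ī = 104.956 in⁴.
Bore (subtracted): ⌀6.5, A = 33.1831 in², y = 3.4 in, Ī = 87.6241 in⁴.
By symmetry the centroid is at mid-height, ȳ = 3.4 in.
All pieces are centred on the horizontal axis through the centroid, so I = ΣĪ (holes subtracted) = 17.3315 in⁴.
Extreme fibre distance c = 3.4 in; S = I/c = 5.09751 in³.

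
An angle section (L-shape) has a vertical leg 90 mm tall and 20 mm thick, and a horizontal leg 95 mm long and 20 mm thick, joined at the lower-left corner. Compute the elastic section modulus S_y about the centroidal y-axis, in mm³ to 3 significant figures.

S_y ≈ 4.11 × 10⁴ mm³

Treat the section as a set of non-overlapping primitives; coordinates are from the bounding-box lower-left.
Vertical leg: 20 × 90, A = 1 800 mm², x = 10 mm, Ī = 60 000 mm⁴.
Horizontal leg (remainder): 75 × 20, A = 1 500 mm², x = 57.5 mm, Ī = 703 125 mm⁴.
Centroid: x̄ = ΣA·x / ΣA = 31.591 mm.
Transfer each piece to the centroidal y-axis using Ī + A·d² with d = x − 31.591:
  vertical leg: d = -21.591 mm → contributes +899 101 mm⁴
  horizontal leg (remainder): d = 25.909 mm → contributes +1 710 046 mm⁴
Total I = 2 609 148 mm⁴.
Extreme fibre distance c = 63.409 mm; S = I/c = 41 148 mm³.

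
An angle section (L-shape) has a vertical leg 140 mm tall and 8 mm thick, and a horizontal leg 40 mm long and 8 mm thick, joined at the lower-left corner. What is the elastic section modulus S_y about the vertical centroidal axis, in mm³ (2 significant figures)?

Treat the section as a set of non-overlapping primitives; coordinates are from the bounding-box lower-left.
Vertical leg: 8 × 140, A = 1 120 mm², x = 4 mm, Ī = 5 973 mm⁴.
Horizontal leg (remainder): 32 × 8, A = 256 mm², x = 24 mm, Ī = 21 845 mm⁴.
Centroid: x̄ = ΣA·x / ΣA = 7.721 mm.
Transfer each piece to the vertical centroidal axis using Ī + A·d² with d = x − 7.721:
  vertical leg: d = -3.721 mm → contributes +21 480 mm⁴
  horizontal leg (remainder): d = 16.28 mm → contributes +89 687 mm⁴
Total I = 111 168 mm⁴.
Extreme fibre distance c = 32.28 mm; S = I/c = 3 444 mm³.

S_y ≈ 3400 mm³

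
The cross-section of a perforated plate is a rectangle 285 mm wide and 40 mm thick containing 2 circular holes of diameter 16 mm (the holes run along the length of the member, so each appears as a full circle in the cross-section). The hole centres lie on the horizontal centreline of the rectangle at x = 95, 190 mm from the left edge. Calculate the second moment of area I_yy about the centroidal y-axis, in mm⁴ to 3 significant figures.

Split into non-overlapping primitives; take the origin at the lower-left of the bounding box.
Plate: 285 × 40, A = 11 400 mm², x = 142.5 mm, Ī = 77 163 750 mm⁴.
Hole 1 (subtracted): ⌀16, A = 201.06 mm², x = 95 mm, Ī = 3 217 mm⁴.
Hole 2 (subtracted): ⌀16, A = 201.06 mm², x = 190 mm, Ī = 3 217 mm⁴.
By symmetry the centroid is at mid-width, x̄ = 142.5 mm.
Transfer each piece to the centroidal y-axis using Ī + A·d² with d = x − 142.5:
  plate: d = 0 mm → contributes +77 163 750 mm⁴
  hole 1: d = -47.5 mm → contributes −456 863 mm⁴
  hole 2: d = 47.5 mm → contributes −456 863 mm⁴
Total I = 76 250 024 mm⁴.

I_yy ≈ 7.63 × 10⁷ mm⁴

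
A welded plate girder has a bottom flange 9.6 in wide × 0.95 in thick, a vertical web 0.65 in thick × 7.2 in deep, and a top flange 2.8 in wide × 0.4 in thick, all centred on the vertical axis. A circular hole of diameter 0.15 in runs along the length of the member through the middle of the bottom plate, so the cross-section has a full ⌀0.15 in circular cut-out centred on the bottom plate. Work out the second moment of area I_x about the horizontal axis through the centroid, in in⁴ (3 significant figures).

I_x ≈ 116 in⁴

Split into non-overlapping primitives; take the origin at the lower-left of the bounding box.
Bottom plate: 9.6 × 0.95, A = 9.12 in², y = 0.475 in, Ī = 0.6859 in⁴.
Web plate: 0.65 × 7.2, A = 4.68 in², y = 4.55 in, Ī = 20.218 in⁴.
Top plate: 2.8 × 0.4, A = 1.12 in², y = 8.35 in, Ī = 0.014933 in⁴.
Hole (subtracted): ⌀0.15, A = 0.017671 in², y = 0.475 in, Ī = 0.00002485 in⁴.
Centroid: ȳ = ΣA·y / ΣA = 2.3466 in.
Transfer each piece to the horizontal axis through the centroid using Ī + A·d² with d = y − 2.3466:
  bottom plate: d = -1.8716 in → contributes +32.632 in⁴
  web plate: d = 2.2034 in → contributes +42.939 in⁴
  top plate: d = 6.0034 in → contributes +40.381 in⁴
  hole: d = -1.8716 in → contributes −0.061925 in⁴
Total I = 115.89 in⁴.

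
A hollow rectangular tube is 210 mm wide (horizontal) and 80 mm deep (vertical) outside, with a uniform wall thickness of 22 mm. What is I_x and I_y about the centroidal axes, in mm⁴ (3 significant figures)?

I_x ≈ 8.31 × 10⁶ mm⁴, I_y ≈ 4.80 × 10⁷ mm⁴

Split into non-overlapping primitives; take the origin at the lower-left of the bounding box.
Outer rectangle: 210 × 80, A = 16 800 mm², y = 40 mm, Ī = 8 960 000 mm⁴.
Inner void (subtracted): 166 × 36, A = 5 976 mm², y = 40 mm, Ī = 645 408 mm⁴.
By symmetry the centroid is at mid-height, ȳ = 40 mm.
All pieces are centred on the centroidal x-axis, so I = ΣĪ (holes subtracted) = 8 314 592 mm⁴.
Repeating about the centroidal y-axis gives I_y = 48 017 112 mm⁴.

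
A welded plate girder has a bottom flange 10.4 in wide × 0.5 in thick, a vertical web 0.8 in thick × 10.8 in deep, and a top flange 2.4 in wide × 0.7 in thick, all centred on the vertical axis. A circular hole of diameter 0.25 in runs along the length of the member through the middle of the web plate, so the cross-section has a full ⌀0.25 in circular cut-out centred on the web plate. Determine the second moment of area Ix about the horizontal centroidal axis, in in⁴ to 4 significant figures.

Ix ≈ 280.6 in⁴

Decompose the section into non-overlapping parts with the origin at the bottom-left of its bounding rectangle.
Bottom plate: 10.4 × 0.5, A = 5.2 in², y = 0.25 in, Ī = 0.108333 in⁴.
Web plate: 0.8 × 10.8, A = 8.64 in², y = 5.9 in, Ī = 83.9808 in⁴.
Top plate: 2.4 × 0.7, A = 1.68 in², y = 11.65 in, Ī = 0.0686 in⁴.
Hole (subtracted): ⌀0.25, A = 0.0490874 in², y = 5.9 in, Ī = 0.000191748 in⁴.
Centroid: ȳ = ΣA·y / ΣA = 4.62535 in.
Transfer each piece to the horizontal centroidal axis using Ī + A·d² with d = y − 4.62535:
  bottom plate: d = -4.37535 in → contributes +99.6555 in⁴
  web plate: d = 1.27465 in → contributes +98.0185 in⁴
  top plate: d = 7.02465 in → contributes +82.9694 in⁴
  hole: d = 1.27465 in → contributes −0.0799456 in⁴
Total I = 280.563 in⁴.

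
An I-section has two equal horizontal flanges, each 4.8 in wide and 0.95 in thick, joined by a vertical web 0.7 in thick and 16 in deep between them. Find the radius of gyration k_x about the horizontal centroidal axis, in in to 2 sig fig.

k_x ≈ 6.6 in

Break the section into simple shapes (no overlaps), measuring from the bottom-left corner of the bounding box.
Bottom flange: 4.8 × 0.95, A = 4.56 in², y = 0.475 in, Ī = 0.343 in⁴.
Web: 0.7 × 16, A = 11.2 in², y = 8.95 in, Ī = 238.9 in⁴.
Top flange: 4.8 × 0.95, A = 4.56 in², y = 17.43 in, Ī = 0.343 in⁴.
By symmetry the centroid is at mid-height, ȳ = 8.95 in.
Transfer each piece to the horizontal centroidal axis using Ī + A·d² with d = y − 8.95:
  bottom flange: d = -8.475 in → contributes +327.9 in⁴
  web: d = 0 in → contributes +238.9 in⁴
  top flange: d = 8.475 in → contributes +327.9 in⁴
Total I = 894.7 in⁴.
Radius of gyration: k = √(I/A) = √(894.7 / 20.32) = 6.635 in.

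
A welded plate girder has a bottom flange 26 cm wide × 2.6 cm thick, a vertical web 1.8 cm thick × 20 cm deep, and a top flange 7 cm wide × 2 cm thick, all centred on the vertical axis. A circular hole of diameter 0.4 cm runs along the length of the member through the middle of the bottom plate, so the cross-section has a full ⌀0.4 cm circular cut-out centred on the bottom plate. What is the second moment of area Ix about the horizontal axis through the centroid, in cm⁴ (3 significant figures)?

Ix ≈ 8400 cm⁴

Break the section into simple shapes (no overlaps), measuring from the bottom-left corner of the bounding box.
Bottom plate: 26 × 2.6, A = 67.6 cm², y = 1.3 cm, Ī = 38.081 cm⁴.
Web plate: 1.8 × 20, A = 36 cm², y = 12.6 cm, Ī = 1 200 cm⁴.
Top plate: 7 × 2, A = 14 cm², y = 23.6 cm, Ī = 4.6667 cm⁴.
Hole (subtracted): ⌀0.4, A = 0.12566 cm², y = 1.3 cm, Ī = 0.0012566 cm⁴.
Centroid: ȳ = ΣA·y / ΣA = 7.4205 cm.
Transfer each piece to the horizontal axis through the centroid using Ī + A·d² with d = y − 7.4205:
  bottom plate: d = -6.1205 cm → contributes +2570.4 cm⁴
  web plate: d = 5.1795 cm → contributes +2165.8 cm⁴
  top plate: d = 16.18 cm → contributes +3669.5 cm⁴
  hole: d = -6.1205 cm → contributes −4.7087 cm⁴
Total I = 8 401 cm⁴.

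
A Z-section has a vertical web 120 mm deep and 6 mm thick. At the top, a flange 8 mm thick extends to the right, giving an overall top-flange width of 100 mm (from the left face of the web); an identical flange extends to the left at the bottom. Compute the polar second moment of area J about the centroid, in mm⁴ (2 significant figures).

Treat the section as a set of non-overlapping primitives; coordinates are from the bounding-box lower-left.
Web: 6 × 120, A = 720 mm², y = 60 mm, Ī = 864 000 mm⁴.
Top flange (beyond web): 94 × 8, A = 752 mm², y = 116 mm, Ī = 4 011 mm⁴.
Bottom flange (beyond web): 94 × 8, A = 752 mm², y = 4 mm, Ī = 4 011 mm⁴.
Centroid: ȳ = ΣA·y / ΣA = 60 mm.
Transfer each piece to the centroidal x-axis using Ī + A·d² with d = y − 60:
  web: d = 0 mm → contributes +864 000 mm⁴
  top flange (beyond web): d = 56 mm → contributes +2 362 283 mm⁴
  bottom flange (beyond web): d = -56 mm → contributes +2 362 283 mm⁴
Total I = 5 588 565 mm⁴.
For the y-axis: x̄ = 97 mm.
Repeating about the centroidal y-axis gives I_y = 4 869 605 mm⁴.
Polar second moment: J = I_x + I_y = 10 458 171 mm⁴.

J ≈ 1.0 × 10⁷ mm⁴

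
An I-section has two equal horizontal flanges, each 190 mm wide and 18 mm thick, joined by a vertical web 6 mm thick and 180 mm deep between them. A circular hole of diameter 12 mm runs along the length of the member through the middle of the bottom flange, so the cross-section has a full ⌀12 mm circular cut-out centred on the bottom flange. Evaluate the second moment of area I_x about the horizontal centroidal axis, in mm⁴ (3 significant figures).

I_x ≈ 6.90 × 10⁷ mm⁴

Break the section into simple shapes (no overlaps), measuring from the bottom-left corner of the bounding box.
Bottom flange: 190 × 18, A = 3 420 mm², y = 9 mm, Ī = 92 340 mm⁴.
Web: 6 × 180, A = 1 080 mm², y = 108 mm, Ī = 2 916 000 mm⁴.
Top flange: 190 × 18, A = 3 420 mm², y = 207 mm, Ī = 92 340 mm⁴.
Hole (subtracted): ⌀12, A = 113.1 mm², y = 9 mm, Ī = 1017.9 mm⁴.
Centroid: ȳ = ΣA·y / ΣA = 109.43 mm.
Transfer each piece to the horizontal centroidal axis using Ī + A·d² with d = y − 109.43:
  bottom flange: d = -100.43 mm → contributes +34 589 975 mm⁴
  web: d = -1.4342 mm → contributes +2 918 221 mm⁴
  top flange: d = 97.566 mm → contributes +32 647 614 mm⁴
  hole: d = -100.43 mm → contributes −1 141 834 mm⁴
Total I = 69 013 977 mm⁴.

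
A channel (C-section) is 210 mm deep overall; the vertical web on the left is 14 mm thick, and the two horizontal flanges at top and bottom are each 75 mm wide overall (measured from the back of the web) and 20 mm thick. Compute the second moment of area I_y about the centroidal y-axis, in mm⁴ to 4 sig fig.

Treat the section as a set of non-overlapping primitives; coordinates are from the bounding-box lower-left.
Web: 14 × 210, A = 2 940 mm², x = 7 mm, Ī = 48 020 mm⁴.
Top flange (beyond web): 61 × 20, A = 1 220 mm², x = 44.5 mm, Ī = 378 302 mm⁴.
Bottom flange (beyond web): 61 × 20, A = 1 220 mm², x = 44.5 mm, Ī = 378 302 mm⁴.
Centroid: x̄ = ΣA·x / ΣA = 24.0074 mm.
Transfer each piece to the centroidal y-axis using Ī + A·d² with d = x − 24.0074:
  web: d = -17.0074 mm → contributes +898 423 mm⁴
  top flange (beyond web): d = 20.4926 mm → contributes +890 635 mm⁴
  bottom flange (beyond web): d = 20.4926 mm → contributes +890 635 mm⁴
Total I = 2 679 693 mm⁴.

I_y ≈ 2.680 × 10⁶ mm⁴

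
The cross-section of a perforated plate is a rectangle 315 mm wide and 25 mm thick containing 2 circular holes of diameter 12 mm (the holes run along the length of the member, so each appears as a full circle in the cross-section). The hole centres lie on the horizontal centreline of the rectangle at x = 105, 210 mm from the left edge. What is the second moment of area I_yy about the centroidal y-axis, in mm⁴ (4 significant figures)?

Treat the section as a set of non-overlapping primitives; coordinates are from the bounding-box lower-left.
Plate: 315 × 25, A = 7 875 mm², x = 157.5 mm, Ī = 65 116 406 mm⁴.
Hole 1 (subtracted): ⌀12, A = 113.097 mm², x = 105 mm, Ī = 1017.88 mm⁴.
Hole 2 (subtracted): ⌀12, A = 113.097 mm², x = 210 mm, Ī = 1017.88 mm⁴.
By symmetry the centroid is at mid-width, x̄ = 157.5 mm.
Transfer each piece to the centroidal y-axis using Ī + A·d² with d = x − 157.5:
  plate: d = 0 mm → contributes +65 116 406 mm⁴
  hole 1: d = -52.5 mm → contributes −312 742 mm⁴
  hole 2: d = 52.5 mm → contributes −312 742 mm⁴
Total I = 64 490 921 mm⁴.

I_yy ≈ 6.449 × 10⁷ mm⁴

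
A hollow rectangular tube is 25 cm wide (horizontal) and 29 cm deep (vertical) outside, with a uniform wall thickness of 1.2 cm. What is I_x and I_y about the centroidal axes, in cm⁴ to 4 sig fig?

I_x ≈ 1.536 × 10⁴ cm⁴, I_y ≈ 1.217 × 10⁴ cm⁴

Treat the section as a set of non-overlapping primitives; coordinates are from the bounding-box lower-left.
Outer rectangle: 25 × 29, A = 725 cm², y = 14.5 cm, Ī = 50810.4 cm⁴.
Inner void (subtracted): 22.6 × 26.6, A = 601.16 cm², y = 14.5 cm, Ī = 35446.4 cm⁴.
By symmetry the centroid is at mid-height, ȳ = 14.5 cm.
All pieces are centred on the centroidal x-axis, so I = ΣĪ (holes subtracted) = 15 364 cm⁴.
Repeating about the centroidal y-axis gives I_y = 12 173 cm⁴.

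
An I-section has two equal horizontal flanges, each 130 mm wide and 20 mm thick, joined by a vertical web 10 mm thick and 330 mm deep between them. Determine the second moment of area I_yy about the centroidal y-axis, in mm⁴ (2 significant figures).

Decompose the section into non-overlapping parts with the origin at the bottom-left of its bounding rectangle.
Bottom flange: 130 × 20, A = 2 600 mm², x = 65 mm, Ī = 3 661 667 mm⁴.
Web: 10 × 330, A = 3 300 mm², x = 65 mm, Ī = 27 500 mm⁴.
Top flange: 130 × 20, A = 2 600 mm², x = 65 mm, Ī = 3 661 667 mm⁴.
By symmetry the centroid is at mid-width, x̄ = 65 mm.
All pieces are centred on the centroidal y-axis, so I = ΣĪ = 7 350 833 mm⁴.

I_yy ≈ 7.4 × 10⁶ mm⁴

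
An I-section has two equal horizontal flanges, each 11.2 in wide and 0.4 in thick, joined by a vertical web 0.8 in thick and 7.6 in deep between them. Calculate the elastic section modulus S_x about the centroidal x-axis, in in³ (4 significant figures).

Split into non-overlapping primitives; take the origin at the lower-left of the bounding box.
Bottom flange: 11.2 × 0.4, A = 4.48 in², y = 0.2 in, Ī = 0.0597333 in⁴.
Web: 0.8 × 7.6, A = 6.08 in², y = 4.2 in, Ī = 29.2651 in⁴.
Top flange: 11.2 × 0.4, A = 4.48 in², y = 8.2 in, Ī = 0.0597333 in⁴.
By symmetry the centroid is at mid-height, ȳ = 4.2 in.
Transfer each piece to the centroidal x-axis using Ī + A·d² with d = y − 4.2:
  bottom flange: d = -4 in → contributes +71.7397 in⁴
  web: d = 0 in → contributes +29.2651 in⁴
  top flange: d = 4 in → contributes +71.7397 in⁴
Total I = 172.745 in⁴.
Extreme fibre distance c = 4.2 in; S = I/c = 41.1297 in³.

S_x ≈ 41.13 in³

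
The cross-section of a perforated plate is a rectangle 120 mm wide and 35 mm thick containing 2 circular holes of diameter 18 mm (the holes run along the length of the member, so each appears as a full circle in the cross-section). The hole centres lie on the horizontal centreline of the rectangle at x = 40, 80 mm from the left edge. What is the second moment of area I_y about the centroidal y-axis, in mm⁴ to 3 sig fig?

Break the section into simple shapes (no overlaps), measuring from the bottom-left corner of the bounding box.
Plate: 120 × 35, A = 4 200 mm², x = 60 mm, Ī = 5 040 000 mm⁴.
Hole 1 (subtracted): ⌀18, A = 254.47 mm², x = 40 mm, Ī = 5 153 mm⁴.
Hole 2 (subtracted): ⌀18, A = 254.47 mm², x = 80 mm, Ī = 5 153 mm⁴.
By symmetry the centroid is at mid-width, x̄ = 60 mm.
Transfer each piece to the centroidal y-axis using Ī + A·d² with d = x − 60:
  plate: d = 0 mm → contributes +5 040 000 mm⁴
  hole 1: d = -20 mm → contributes −106 941 mm⁴
  hole 2: d = 20 mm → contributes −106 941 mm⁴
Total I = 4 826 119 mm⁴.

I_y ≈ 4.83 × 10⁶ mm⁴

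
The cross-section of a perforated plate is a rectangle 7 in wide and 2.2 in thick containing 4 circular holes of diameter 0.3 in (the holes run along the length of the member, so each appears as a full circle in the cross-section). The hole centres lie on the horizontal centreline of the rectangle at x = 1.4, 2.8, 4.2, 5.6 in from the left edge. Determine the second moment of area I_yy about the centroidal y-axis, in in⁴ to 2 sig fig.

I_yy ≈ 62 in⁴

Split into non-overlapping primitives; take the origin at the lower-left of the bounding box.
Plate: 7 × 2.2, A = 15.4 in², x = 3.5 in, Ī = 62.88 in⁴.
Hole 1 (subtracted): ⌀0.3, A = 0.07069 in², x = 1.4 in, Ī = 0.0003976 in⁴.
Hole 2 (subtracted): ⌀0.3, A = 0.07069 in², x = 2.8 in, Ī = 0.0003976 in⁴.
Hole 3 (subtracted): ⌀0.3, A = 0.07069 in², x = 4.2 in, Ī = 0.0003976 in⁴.
Hole 4 (subtracted): ⌀0.3, A = 0.07069 in², x = 5.6 in, Ī = 0.0003976 in⁴.
By symmetry the centroid is at mid-width, x̄ = 3.5 in.
Transfer each piece to the centroidal y-axis using Ī + A·d² with d = x − 3.5:
  plate: d = 0 in → contributes +62.88 in⁴
  hole 1: d = -2.1 in → contributes −0.3121 in⁴
  hole 2: d = -0.7 in → contributes −0.03503 in⁴
  hole 3: d = 0.7 in → contributes −0.03503 in⁴
  hole 4: d = 2.1 in → contributes −0.3121 in⁴
Total I = 62.19 in⁴.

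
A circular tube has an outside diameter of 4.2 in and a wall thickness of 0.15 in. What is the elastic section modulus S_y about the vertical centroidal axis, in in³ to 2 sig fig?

S_y ≈ 1.9 in³

Treat the section as a set of non-overlapping primitives; coordinates are from the bounding-box lower-left.
Outer circle: ⌀4.2, A = 13.85 in², x = 2.1 in, Ī = 15.27 in⁴.
Bore (subtracted): ⌀3.9, A = 11.95 in², x = 2.1 in, Ī = 11.36 in⁴.
By symmetry the centroid is at mid-width, x̄ = 2.1 in.
All pieces are centred on the vertical centroidal axis, so I = ΣĪ (holes subtracted) = 3.918 in⁴.
Extreme fibre distance c = 2.1 in; S = I/c = 1.866 in³.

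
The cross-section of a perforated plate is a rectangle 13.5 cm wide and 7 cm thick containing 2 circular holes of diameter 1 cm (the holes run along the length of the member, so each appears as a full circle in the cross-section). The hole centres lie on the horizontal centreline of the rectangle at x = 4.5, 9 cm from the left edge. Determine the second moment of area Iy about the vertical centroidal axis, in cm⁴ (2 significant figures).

Treat the section as a set of non-overlapping primitives; coordinates are from the bounding-box lower-left.
Plate: 13.5 × 7, A = 94.5 cm², x = 6.75 cm, Ī = 1 435 cm⁴.
Hole 1 (subtracted): ⌀1, A = 0.7854 cm², x = 4.5 cm, Ī = 0.04909 cm⁴.
Hole 2 (subtracted): ⌀1, A = 0.7854 cm², x = 9 cm, Ī = 0.04909 cm⁴.
By symmetry the centroid is at mid-width, x̄ = 6.75 cm.
Transfer each piece to the vertical centroidal axis using Ī + A·d² with d = x − 6.75:
  plate: d = 0 cm → contributes +1 435 cm⁴
  hole 1: d = -2.25 cm → contributes −4.025 cm⁴
  hole 2: d = 2.25 cm → contributes −4.025 cm⁴
Total I = 1 427 cm⁴.

Iy ≈ 1400 cm⁴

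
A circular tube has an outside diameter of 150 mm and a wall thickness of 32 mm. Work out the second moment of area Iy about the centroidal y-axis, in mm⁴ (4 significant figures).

Split into non-overlapping primitives; take the origin at the lower-left of the bounding box.
Outer circle: ⌀150, A = 17671.5 mm², x = 75 mm, Ī = 24 850 489 mm⁴.
Bore (subtracted): ⌀86, A = 5808.8 mm², x = 75 mm, Ī = 2 685 120 mm⁴.
By symmetry the centroid is at mid-width, x̄ = 75 mm.
All pieces are centred on the centroidal y-axis, so I = ΣĪ (holes subtracted) = 22 165 369 mm⁴.

Iy ≈ 2.217 × 10⁷ mm⁴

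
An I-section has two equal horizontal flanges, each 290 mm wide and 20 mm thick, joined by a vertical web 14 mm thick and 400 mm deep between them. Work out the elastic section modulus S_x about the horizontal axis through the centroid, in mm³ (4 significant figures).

S_x ≈ 2.666 × 10⁶ mm³

Decompose the section into non-overlapping parts with the origin at the bottom-left of its bounding rectangle.
Bottom flange: 290 × 20, A = 5 800 mm², y = 10 mm, Ī = 193 333 mm⁴.
Web: 14 × 400, A = 5 600 mm², y = 220 mm, Ī = 74 666 667 mm⁴.
Top flange: 290 × 20, A = 5 800 mm², y = 430 mm, Ī = 193 333 mm⁴.
By symmetry the centroid is at mid-height, ȳ = 220 mm.
Transfer each piece to the horizontal axis through the centroid using Ī + A·d² with d = y − 220:
  bottom flange: d = -210 mm → contributes +255 973 333 mm⁴
  web: d = 0 mm → contributes +74 666 667 mm⁴
  top flange: d = 210 mm → contributes +255 973 333 mm⁴
Total I = 586 613 333 mm⁴.
Extreme fibre distance c = 220 mm; S = I/c = 2 666 424 mm³.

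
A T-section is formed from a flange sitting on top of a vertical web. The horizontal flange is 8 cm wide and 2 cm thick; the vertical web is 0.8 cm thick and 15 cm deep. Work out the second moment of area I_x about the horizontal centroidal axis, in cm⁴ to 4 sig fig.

I_x ≈ 725.8 cm⁴

Decompose the section into non-overlapping parts with the origin at the bottom-left of its bounding rectangle.
Flange: 8 × 2, A = 16 cm², y = 16 cm, Ī = 5.33333 cm⁴.
Web: 0.8 × 15, A = 12 cm², y = 7.5 cm, Ī = 225 cm⁴.
Centroid: ȳ = ΣA·y / ΣA = 12.3571 cm.
Transfer each piece to the horizontal centroidal axis using Ī + A·d² with d = y − 12.3571:
  flange: d = 3.64286 cm → contributes +217.66 cm⁴
  web: d = -4.85714 cm → contributes +508.102 cm⁴
Total I = 725.762 cm⁴.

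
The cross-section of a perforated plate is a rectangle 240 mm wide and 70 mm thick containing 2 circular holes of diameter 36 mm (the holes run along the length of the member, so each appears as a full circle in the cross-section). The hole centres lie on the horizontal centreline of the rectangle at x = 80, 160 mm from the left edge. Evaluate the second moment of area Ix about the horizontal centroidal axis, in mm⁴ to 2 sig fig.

Ix ≈ 6.7 × 10⁶ mm⁴

Decompose the section into non-overlapping parts with the origin at the bottom-left of its bounding rectangle.
Plate: 240 × 70, A = 16 800 mm², y = 35 mm, Ī = 6 860 000 mm⁴.
Hole 1 (subtracted): ⌀36, A = 1 018 mm², y = 35 mm, Ī = 82 448 mm⁴.
Hole 2 (subtracted): ⌀36, A = 1 018 mm², y = 35 mm, Ī = 82 448 mm⁴.
By symmetry the centroid is at mid-height, ȳ = 35 mm.
All pieces are centred on the horizontal centroidal axis, so I = ΣĪ (holes subtracted) = 6 695 104 mm⁴.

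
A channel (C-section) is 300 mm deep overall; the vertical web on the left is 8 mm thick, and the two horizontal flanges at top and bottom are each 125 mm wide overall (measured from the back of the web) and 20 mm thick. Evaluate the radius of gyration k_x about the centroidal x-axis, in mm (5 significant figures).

k_x ≈ 124.58 mm

Decompose the section into non-overlapping parts with the origin at the bottom-left of its bounding rectangle.
Web: 8 × 300, A = 2 400 mm², y = 150 mm, Ī = 18 000 000 mm⁴.
Top flange (beyond web): 117 × 20, A = 2 340 mm², y = 290 mm, Ī = 78 000 mm⁴.
Bottom flange (beyond web): 117 × 20, A = 2 340 mm², y = 10 mm, Ī = 78 000 mm⁴.
By symmetry the centroid is at mid-height, ȳ = 150 mm.
Transfer each piece to the centroidal x-axis using Ī + A·d² with d = y − 150:
  web: d = 0 mm → contributes +18 000 000 mm⁴
  top flange (beyond web): d = 140 mm → contributes +45 942 000 mm⁴
  bottom flange (beyond web): d = -140 mm → contributes +45 942 000 mm⁴
Total I = 109 884 000 mm⁴.
Radius of gyration: k = √(I/A) = √(109 884 000 / 7 080) = 124.5807 mm.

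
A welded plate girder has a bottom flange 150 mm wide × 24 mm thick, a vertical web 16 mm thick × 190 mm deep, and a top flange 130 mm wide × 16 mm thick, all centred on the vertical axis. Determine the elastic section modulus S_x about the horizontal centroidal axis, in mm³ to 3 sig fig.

S_x ≈ 5.31 × 10⁵ mm³

Split into non-overlapping primitives; take the origin at the lower-left of the bounding box.
Bottom plate: 150 × 24, A = 3 600 mm², y = 12 mm, Ī = 172 800 mm⁴.
Web plate: 16 × 190, A = 3 040 mm², y = 119 mm, Ī = 9 145 333 mm⁴.
Top plate: 130 × 16, A = 2 080 mm², y = 222 mm, Ī = 44 373 mm⁴.
Centroid: ȳ = ΣA·y / ΣA = 99.394 mm.
Transfer each piece to the horizontal centroidal axis using Ī + A·d² with d = y − 99.394:
  bottom plate: d = -87.394 mm → contributes +27 668 872 mm⁴
  web plate: d = 19.606 mm → contributes +10 313 836 mm⁴
  top plate: d = 122.61 mm → contributes +31 311 162 mm⁴
Total I = 69 293 870 mm⁴.
Extreme fibre distance c = 130.61 mm; S = I/c = 530 559 mm³.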